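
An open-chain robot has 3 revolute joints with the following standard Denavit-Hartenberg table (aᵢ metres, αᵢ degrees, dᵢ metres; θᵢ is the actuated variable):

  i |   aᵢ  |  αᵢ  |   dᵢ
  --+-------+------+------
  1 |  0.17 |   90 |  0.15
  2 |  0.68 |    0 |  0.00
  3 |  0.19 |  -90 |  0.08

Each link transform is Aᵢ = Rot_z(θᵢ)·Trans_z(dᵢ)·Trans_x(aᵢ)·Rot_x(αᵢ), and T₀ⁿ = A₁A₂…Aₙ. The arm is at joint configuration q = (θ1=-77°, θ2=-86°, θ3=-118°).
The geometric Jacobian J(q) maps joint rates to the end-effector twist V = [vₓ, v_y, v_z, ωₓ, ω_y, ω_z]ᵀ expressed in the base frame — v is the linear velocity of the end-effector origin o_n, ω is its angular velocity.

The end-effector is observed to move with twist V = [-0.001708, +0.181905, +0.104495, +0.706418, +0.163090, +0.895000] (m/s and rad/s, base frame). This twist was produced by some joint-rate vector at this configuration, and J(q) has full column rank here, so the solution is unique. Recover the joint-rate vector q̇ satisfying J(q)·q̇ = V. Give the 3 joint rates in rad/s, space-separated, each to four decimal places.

o_n = [-0.0681, -0.0607, -0.4511]
J₁: ẑ×o_n = [0.0607, -0.0681, 0.0000], ω = ẑ
J2: z=[-0.9744, -0.2250, 0.0000] o=[0.0382, -0.1656, 0.1500] → [0.1352, -0.5857, -0.1261, -0.9744, -0.2250, 0.0000]
J3: z=[-0.9744, -0.2250, 0.0000] o=[0.0489, -0.2119, -0.5283] → [-0.0174, 0.0753, -0.1736, -0.9744, -0.2250, 0.0000]
q̇ = J⁺·V = [0.8950, -0.4500, -0.2750]

0.8950 -0.4500 -0.2750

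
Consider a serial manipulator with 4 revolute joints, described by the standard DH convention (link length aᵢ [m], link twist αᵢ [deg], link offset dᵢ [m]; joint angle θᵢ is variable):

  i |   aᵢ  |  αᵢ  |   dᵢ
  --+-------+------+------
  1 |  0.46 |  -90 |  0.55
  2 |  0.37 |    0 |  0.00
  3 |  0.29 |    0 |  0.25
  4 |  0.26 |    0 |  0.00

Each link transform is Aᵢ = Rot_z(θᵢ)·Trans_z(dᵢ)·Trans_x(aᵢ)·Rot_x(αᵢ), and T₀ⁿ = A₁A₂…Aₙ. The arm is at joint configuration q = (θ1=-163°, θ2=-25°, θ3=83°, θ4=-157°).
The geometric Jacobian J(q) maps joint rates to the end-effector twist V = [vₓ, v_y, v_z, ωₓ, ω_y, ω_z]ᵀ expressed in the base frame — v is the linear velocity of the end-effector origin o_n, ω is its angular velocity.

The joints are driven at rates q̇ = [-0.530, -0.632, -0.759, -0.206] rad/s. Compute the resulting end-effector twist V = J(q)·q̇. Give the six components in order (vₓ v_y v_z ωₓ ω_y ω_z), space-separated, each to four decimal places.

-0.1079 0.4704 0.3607 -0.4669 1.5272 -0.5300

o_n = [-0.7956, -0.5046, 0.7172]
J₁: ẑ×o_n = [0.5046, -0.7956, 0.0000], ω = ẑ
J2: z=[0.2924, -0.9563, 0.0000] o=[-0.4399, -0.1345, 0.5500] → [-0.1599, -0.0489, -0.4483, 0.2924, -0.9563, 0.0000]
J3: z=[0.2924, -0.9563, 0.0000] o=[-0.7606, -0.2325, 0.7064] → [-0.0104, -0.0032, -0.1130, 0.2924, -0.9563, 0.0000]
J4: z=[0.2924, -0.9563, 0.0000] o=[-0.8345, -0.5165, 0.4604] → [-0.2456, -0.0751, 0.0407, 0.2924, -0.9563, 0.0000]
V = J·q̇ = [-0.1079, 0.4704, 0.3607, -0.4669, 1.5272, -0.5300]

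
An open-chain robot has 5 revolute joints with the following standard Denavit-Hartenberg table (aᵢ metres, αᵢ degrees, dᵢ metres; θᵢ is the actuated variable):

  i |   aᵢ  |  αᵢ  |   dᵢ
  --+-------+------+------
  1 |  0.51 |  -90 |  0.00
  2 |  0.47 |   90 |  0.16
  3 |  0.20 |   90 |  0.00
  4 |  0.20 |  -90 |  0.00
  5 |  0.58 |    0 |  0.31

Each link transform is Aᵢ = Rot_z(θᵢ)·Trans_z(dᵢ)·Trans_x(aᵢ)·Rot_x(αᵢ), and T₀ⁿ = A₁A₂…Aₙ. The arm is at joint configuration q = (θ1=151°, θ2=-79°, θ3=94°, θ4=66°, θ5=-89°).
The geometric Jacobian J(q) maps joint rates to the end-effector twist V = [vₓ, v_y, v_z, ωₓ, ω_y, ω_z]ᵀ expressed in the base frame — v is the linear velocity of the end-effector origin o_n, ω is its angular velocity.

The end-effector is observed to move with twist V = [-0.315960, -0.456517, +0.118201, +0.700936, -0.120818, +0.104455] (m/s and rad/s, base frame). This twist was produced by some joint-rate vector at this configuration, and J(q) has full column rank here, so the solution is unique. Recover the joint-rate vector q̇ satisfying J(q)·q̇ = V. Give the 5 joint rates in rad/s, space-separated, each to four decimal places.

o_n = [-0.4462, 0.0156, 1.0898]
J₁: ẑ×o_n = [-0.0156, -0.4462, 0.0000], ω = ẑ
J2: z=[-0.4848, -0.8746, 0.0000] o=[-0.4461, 0.2473, 0.0000] → [-0.9531, 0.5283, 0.1122, -0.4848, -0.8746, 0.0000]
J3: z=[0.8586, -0.4759, 0.1908] o=[-0.6021, 0.1508, 0.4614] → [-0.2733, -0.5098, -0.0419, 0.8586, -0.4759, 0.1908]
J4: z=[-0.2003, 0.0313, 0.9792] o=[-0.6965, -0.0250, 0.4477] → [-0.0197, 0.3736, -0.0160, -0.2003, 0.0313, 0.9792]
J5: z=[0.7804, 0.6094, 0.1402] o=[-0.5780, -0.1834, 0.4770] → [0.3455, -0.4598, 0.0750, 0.7804, 0.6094, 0.1402]
q̇ = J⁺·V = [0.2250, 0.5560, 0.2930, -0.3010, 0.8440]

0.2250 0.5560 0.2930 -0.3010 0.8440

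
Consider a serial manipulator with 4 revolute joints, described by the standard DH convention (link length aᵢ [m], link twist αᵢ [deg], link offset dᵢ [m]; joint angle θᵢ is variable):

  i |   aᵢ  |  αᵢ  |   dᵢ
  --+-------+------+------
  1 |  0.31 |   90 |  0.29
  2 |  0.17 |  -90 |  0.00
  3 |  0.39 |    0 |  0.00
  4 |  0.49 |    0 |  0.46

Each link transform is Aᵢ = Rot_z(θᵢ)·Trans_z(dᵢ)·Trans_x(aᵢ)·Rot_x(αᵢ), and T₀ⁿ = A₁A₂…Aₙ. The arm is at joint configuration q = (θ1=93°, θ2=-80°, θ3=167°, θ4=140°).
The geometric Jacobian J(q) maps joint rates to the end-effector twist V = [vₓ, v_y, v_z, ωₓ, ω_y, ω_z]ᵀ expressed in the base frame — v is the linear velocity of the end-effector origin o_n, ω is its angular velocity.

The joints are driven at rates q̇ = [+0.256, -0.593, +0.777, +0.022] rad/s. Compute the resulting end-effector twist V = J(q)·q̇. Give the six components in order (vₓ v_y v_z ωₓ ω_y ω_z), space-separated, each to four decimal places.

-0.1454 0.1105 -0.5182 -0.6334 0.7547 0.3947

o_n = [0.2625, 0.7926, 0.2863]
J₁: ẑ×o_n = [-0.7926, 0.2625, 0.0000], ω = ẑ
J2: z=[0.9986, 0.0523, 0.0000] o=[-0.0162, 0.3096, 0.2900] → [-0.0002, 0.0037, 0.4678, 0.9986, 0.0523, 0.0000]
J3: z=[-0.0515, 0.9835, 0.1736] o=[-0.0178, 0.3391, 0.1226] → [0.0822, 0.0571, -0.2990, -0.0515, 0.9835, 0.1736]
J4: z=[-0.0515, 0.9835, 0.1736] o=[-0.1019, 0.2686, 0.4968] → [-0.2980, 0.0524, -0.3854, -0.0515, 0.9835, 0.1736]
V = J·q̇ = [-0.1454, 0.1105, -0.5182, -0.6334, 0.7547, 0.3947]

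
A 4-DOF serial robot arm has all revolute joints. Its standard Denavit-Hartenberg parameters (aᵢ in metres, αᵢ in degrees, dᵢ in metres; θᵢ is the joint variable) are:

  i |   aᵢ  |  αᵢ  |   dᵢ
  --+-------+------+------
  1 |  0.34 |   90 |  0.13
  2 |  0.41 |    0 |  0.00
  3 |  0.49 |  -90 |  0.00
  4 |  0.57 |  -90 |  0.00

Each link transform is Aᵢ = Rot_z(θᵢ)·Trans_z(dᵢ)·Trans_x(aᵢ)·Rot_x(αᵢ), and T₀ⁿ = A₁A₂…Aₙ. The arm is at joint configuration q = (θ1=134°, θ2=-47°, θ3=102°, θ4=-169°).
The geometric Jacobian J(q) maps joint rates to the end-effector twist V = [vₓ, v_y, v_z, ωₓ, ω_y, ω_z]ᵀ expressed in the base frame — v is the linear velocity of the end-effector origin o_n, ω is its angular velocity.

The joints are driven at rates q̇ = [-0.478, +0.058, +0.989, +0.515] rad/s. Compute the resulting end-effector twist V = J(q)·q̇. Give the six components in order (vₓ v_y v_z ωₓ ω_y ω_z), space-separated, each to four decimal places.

0.3669 0.4338 0.0203 1.0462 0.4238 -0.1826

o_n = [-0.3245, 0.4926, -0.2268]
J₁: ẑ×o_n = [-0.4926, -0.3245, 0.0000], ω = ẑ
J2: z=[0.7193, 0.6947, 0.0000] o=[-0.2362, 0.2446, 0.1300] → [-0.2479, 0.2567, 0.2397, 0.7193, 0.6947, 0.0000]
J3: z=[0.7193, 0.6947, 0.0000] o=[-0.4304, 0.4457, -0.1699] → [-0.0396, 0.0410, -0.0399, 0.7193, 0.6947, 0.0000]
J4: z=[0.5690, -0.5892, 0.5736] o=[-0.6257, 0.6479, 0.2315] → [0.3592, 0.4336, 0.0891, 0.5690, -0.5892, 0.5736]
V = J·q̇ = [0.3669, 0.4338, 0.0203, 1.0462, 0.4238, -0.1826]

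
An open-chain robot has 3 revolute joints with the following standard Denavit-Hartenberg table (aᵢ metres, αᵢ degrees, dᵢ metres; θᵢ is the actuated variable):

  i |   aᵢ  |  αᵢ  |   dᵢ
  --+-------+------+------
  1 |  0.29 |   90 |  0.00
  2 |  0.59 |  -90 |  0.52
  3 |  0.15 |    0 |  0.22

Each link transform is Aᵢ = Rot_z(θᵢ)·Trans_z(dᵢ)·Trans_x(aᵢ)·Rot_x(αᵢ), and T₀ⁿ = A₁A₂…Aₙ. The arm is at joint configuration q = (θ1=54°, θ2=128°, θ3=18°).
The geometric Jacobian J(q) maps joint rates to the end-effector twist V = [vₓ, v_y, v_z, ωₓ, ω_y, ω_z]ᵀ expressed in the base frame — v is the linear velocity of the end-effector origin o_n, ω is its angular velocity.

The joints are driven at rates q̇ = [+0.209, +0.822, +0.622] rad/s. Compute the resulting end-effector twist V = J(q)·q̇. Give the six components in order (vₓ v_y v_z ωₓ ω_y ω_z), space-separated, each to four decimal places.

o_n = [0.1866, -0.5490, 0.4419]
J₁: ẑ×o_n = [0.5490, 0.1866, -0.0000], ω = ẑ
J2: z=[0.8090, -0.5878, 0.0000] o=[0.1705, 0.2346, 0.0000] → [-0.2597, -0.3575, -0.6244, 0.8090, -0.5878, 0.0000]
J3: z=[-0.4632, -0.6375, -0.6157] o=[0.3776, -0.3649, 0.4649] → [-0.0986, 0.1069, -0.0365, -0.4632, -0.6375, -0.6157]
V = J·q̇ = [-0.1601, -0.1883, -0.5360, 0.3769, -0.8797, -0.1739]

-0.1601 -0.1883 -0.5360 0.3769 -0.8797 -0.1739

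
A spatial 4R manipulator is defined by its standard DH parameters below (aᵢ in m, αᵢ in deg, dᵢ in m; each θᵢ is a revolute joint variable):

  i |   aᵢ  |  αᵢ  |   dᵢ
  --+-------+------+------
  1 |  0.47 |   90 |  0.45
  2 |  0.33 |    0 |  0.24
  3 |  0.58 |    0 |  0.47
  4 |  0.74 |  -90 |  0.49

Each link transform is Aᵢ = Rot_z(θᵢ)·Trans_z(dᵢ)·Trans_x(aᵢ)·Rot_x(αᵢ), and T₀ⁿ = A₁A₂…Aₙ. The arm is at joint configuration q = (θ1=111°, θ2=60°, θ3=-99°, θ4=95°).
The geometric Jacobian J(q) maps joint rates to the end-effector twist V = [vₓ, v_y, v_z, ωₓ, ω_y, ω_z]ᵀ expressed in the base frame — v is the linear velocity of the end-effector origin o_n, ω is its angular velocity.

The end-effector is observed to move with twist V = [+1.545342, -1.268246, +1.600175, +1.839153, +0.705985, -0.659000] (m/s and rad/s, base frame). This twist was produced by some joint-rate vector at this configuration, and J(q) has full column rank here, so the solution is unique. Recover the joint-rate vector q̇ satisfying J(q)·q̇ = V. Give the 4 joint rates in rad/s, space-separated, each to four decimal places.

-0.6590 0.8920 0.5230 0.5550

o_n = [0.5829, 1.8300, 0.9843]
J₁: ẑ×o_n = [-1.8300, 0.5829, 0.0000], ω = ẑ
J2: z=[0.9336, 0.3584, 0.0000] o=[-0.1684, 0.4388, 0.4500] → [0.1915, -0.4988, 1.0295, 0.9336, 0.3584, 0.0000]
J3: z=[0.9336, 0.3584, 0.0000] o=[-0.0035, 0.6788, 0.7358] → [0.0890, -0.2320, 0.8645, 0.9336, 0.3584, 0.0000]
J4: z=[0.9336, 0.3584, 0.0000] o=[0.2737, 1.2681, 0.3708] → [0.2199, -0.5727, 0.4138, 0.9336, 0.3584, 0.0000]
q̇ = J⁺·V = [-0.6590, 0.8920, 0.5230, 0.5550]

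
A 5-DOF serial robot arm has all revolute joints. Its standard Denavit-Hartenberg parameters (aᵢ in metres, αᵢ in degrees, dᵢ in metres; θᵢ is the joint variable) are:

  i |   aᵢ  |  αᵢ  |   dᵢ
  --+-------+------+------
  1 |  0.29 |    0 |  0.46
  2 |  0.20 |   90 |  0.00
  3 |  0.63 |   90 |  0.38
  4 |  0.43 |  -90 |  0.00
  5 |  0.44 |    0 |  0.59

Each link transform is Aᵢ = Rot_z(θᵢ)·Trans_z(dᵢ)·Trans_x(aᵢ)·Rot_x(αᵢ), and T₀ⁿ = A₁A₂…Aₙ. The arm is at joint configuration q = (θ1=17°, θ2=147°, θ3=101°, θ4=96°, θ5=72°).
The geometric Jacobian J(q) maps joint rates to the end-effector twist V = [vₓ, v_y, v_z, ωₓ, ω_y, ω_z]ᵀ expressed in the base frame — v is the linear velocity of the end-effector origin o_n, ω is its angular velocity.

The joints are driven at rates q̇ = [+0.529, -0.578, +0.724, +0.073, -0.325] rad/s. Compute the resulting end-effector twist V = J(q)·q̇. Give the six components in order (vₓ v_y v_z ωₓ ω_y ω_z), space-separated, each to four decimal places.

o_n = [0.7199, 0.8746, 0.3645]
J₁: ẑ×o_n = [-0.8746, 0.7199, 0.0000], ω = ẑ
J2: z=[0.0000, 0.0000, 1.0000] o=[0.2773, 0.0848, 0.4600] → [-0.7898, 0.4426, 0.0000, 0.0000, 0.0000, 1.0000]
J3: z=[0.2756, 0.9613, 0.0000] o=[0.0851, 0.1399, 0.4600] → [-0.0918, 0.0263, -0.4077, 0.2756, 0.9613, 0.0000]
J4: z=[-0.9436, 0.2706, 0.1908] o=[0.3054, 0.4721, 1.0784] → [-0.2700, -0.5945, -0.4920, -0.9436, 0.2706, 0.1908]
J5: z=[-0.2112, -0.0482, -0.9762] o=[0.4150, 0.8855, 1.0343] → [0.0216, -0.4391, 0.0170, -0.2112, -0.0482, -0.9762]
V = J·q̇ = [-0.0993, 0.2434, -0.3366, 0.1993, 0.7314, 0.2822]

-0.0993 0.2434 -0.3366 0.1993 0.7314 0.2822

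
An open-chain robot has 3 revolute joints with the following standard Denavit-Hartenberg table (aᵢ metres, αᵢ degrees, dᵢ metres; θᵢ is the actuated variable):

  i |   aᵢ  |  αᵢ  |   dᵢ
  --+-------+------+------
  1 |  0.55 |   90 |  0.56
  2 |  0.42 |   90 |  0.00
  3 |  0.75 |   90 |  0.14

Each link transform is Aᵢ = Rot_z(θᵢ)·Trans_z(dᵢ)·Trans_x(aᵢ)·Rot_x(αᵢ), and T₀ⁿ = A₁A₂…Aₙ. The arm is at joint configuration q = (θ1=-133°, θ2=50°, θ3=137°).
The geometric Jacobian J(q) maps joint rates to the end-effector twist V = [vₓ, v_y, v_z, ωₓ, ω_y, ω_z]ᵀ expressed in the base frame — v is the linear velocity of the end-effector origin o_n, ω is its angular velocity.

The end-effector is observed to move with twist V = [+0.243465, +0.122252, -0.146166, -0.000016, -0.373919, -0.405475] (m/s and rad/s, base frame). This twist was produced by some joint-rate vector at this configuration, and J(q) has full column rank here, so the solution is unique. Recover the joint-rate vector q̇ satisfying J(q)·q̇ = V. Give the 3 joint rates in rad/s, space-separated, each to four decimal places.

o_n = [-0.7660, -0.0714, 0.3716]
J₁: ẑ×o_n = [0.0714, -0.7660, 0.0000], ω = ẑ
J2: z=[-0.7314, 0.6820, 0.0000] o=[-0.3751, -0.4022, 0.5600] → [-0.1285, -0.1378, 0.0246, -0.7314, 0.6820, 0.0000]
J3: z=[-0.5224, -0.5602, -0.6428] o=[-0.5592, -0.5997, 0.8817] → [0.6254, -0.1336, -0.3918, -0.5224, -0.5602, -0.6428]
q̇ = J⁺·V = [-0.1760, -0.2550, 0.3570]

-0.1760 -0.2550 0.3570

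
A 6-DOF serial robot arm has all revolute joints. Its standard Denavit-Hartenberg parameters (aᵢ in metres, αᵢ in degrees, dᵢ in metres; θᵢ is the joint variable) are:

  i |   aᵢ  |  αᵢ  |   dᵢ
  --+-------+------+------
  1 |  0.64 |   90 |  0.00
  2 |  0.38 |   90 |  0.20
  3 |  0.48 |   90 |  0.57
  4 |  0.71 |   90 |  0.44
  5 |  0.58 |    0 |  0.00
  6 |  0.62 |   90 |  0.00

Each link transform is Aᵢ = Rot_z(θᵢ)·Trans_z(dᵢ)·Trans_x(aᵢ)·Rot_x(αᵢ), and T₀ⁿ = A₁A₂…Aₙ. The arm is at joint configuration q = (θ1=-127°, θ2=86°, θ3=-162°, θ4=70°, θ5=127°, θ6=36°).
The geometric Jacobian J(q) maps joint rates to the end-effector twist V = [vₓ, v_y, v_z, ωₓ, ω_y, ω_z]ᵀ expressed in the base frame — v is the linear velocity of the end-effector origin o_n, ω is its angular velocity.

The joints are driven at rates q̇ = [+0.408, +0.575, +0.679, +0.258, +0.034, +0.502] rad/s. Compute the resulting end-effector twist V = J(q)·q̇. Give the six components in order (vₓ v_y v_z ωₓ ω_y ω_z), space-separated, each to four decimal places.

o_n = [-1.4669, -0.1063, -0.3599]
J₁: ẑ×o_n = [0.1063, -1.4669, 0.0000], ω = ẑ
J2: z=[-0.7986, 0.6018, 0.0000] o=[-0.3852, -0.5111, 0.0000] → [-0.2166, -0.2874, 0.3277, -0.7986, 0.6018, 0.0000]
J3: z=[-0.6003, -0.7967, -0.0698] o=[-0.5608, -0.4119, 0.3791] → [0.6101, -0.3804, -0.9054, -0.6003, -0.7967, -0.0698]
J4: z=[-0.7466, 0.5896, -0.3083] o=[-0.7654, -0.9299, -0.1161] → [0.1101, 0.0342, -0.2013, -0.7466, 0.5896, -0.3083]
J5: z=[0.4748, 0.1475, -0.8677] o=[-1.4248, -1.2343, -0.5286] → [1.0036, -0.0436, 0.5417, 0.4748, 0.1475, -0.8677]
J6: z=[0.4748, 0.1475, -0.8677] o=[-1.6080, -0.6840, -0.5353] → [0.5271, -0.2056, 0.2535, 0.4748, 0.1475, -0.8677]
V = J·q̇ = [0.6602, -1.1180, -0.3326, -0.8050, 0.0363, -0.1840]

0.6602 -1.1180 -0.3326 -0.8050 0.0363 -0.1840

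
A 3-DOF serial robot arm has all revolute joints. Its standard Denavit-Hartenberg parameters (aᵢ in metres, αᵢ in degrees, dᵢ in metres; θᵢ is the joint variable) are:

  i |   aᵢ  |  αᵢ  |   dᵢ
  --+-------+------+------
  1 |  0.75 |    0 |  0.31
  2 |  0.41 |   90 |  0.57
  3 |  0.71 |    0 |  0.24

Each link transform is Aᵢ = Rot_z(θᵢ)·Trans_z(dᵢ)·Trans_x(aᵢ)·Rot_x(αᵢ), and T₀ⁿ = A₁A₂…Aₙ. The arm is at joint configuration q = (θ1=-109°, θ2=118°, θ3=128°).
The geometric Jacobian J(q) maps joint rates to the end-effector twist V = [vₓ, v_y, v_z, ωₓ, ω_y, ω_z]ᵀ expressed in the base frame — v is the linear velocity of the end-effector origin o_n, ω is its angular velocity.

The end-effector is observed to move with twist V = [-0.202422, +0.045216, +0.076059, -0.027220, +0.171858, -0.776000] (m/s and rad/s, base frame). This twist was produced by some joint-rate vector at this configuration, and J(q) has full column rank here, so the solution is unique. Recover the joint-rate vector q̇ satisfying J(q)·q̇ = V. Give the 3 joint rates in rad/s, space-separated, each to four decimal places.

-0.1570 -0.6190 -0.1740

o_n = [-0.2334, -0.9504, 1.4395]
J₁: ẑ×o_n = [0.9504, -0.2334, 0.0000], ω = ẑ
J2: z=[0.0000, 0.0000, 1.0000] o=[-0.2442, -0.7091, 0.3100] → [0.2413, 0.0108, -0.0000, 0.0000, 0.0000, 1.0000]
J3: z=[0.1564, -0.9877, 0.0000] o=[0.1608, -0.6450, 0.8800] → [-0.5526, -0.0875, -0.4371, 0.1564, -0.9877, 0.0000]
q̇ = J⁺·V = [-0.1570, -0.6190, -0.1740]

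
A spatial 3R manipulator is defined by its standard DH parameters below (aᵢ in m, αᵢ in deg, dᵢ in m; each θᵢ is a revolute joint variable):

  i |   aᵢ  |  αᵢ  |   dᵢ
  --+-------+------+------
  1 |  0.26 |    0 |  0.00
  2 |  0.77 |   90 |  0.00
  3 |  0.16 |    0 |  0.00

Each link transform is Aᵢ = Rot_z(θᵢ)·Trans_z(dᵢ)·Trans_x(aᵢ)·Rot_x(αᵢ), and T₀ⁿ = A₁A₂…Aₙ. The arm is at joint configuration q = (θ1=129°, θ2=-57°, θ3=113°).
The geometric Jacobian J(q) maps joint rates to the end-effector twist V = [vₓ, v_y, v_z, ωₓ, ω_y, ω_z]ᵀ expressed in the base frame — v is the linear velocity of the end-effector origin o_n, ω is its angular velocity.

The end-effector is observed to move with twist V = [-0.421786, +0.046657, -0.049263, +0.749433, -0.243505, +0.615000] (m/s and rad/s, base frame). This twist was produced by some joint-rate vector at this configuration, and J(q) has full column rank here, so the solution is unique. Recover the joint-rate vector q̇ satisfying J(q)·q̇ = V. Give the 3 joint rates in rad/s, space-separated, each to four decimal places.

o_n = [0.0550, 0.8749, 0.1473]
J₁: ẑ×o_n = [-0.8749, 0.0550, 0.0000], ω = ẑ
J2: z=[0.0000, 0.0000, 1.0000] o=[-0.1636, 0.2021, 0.0000] → [-0.6729, 0.2186, 0.0000, 0.0000, 0.0000, 1.0000]
J3: z=[0.9511, -0.3090, 0.0000] o=[0.0743, 0.9344, 0.0000] → [-0.0455, -0.1401, -0.0625, 0.9511, -0.3090, 0.0000]
q̇ = J⁺·V = [-0.1380, 0.7530, 0.7880]

-0.1380 0.7530 0.7880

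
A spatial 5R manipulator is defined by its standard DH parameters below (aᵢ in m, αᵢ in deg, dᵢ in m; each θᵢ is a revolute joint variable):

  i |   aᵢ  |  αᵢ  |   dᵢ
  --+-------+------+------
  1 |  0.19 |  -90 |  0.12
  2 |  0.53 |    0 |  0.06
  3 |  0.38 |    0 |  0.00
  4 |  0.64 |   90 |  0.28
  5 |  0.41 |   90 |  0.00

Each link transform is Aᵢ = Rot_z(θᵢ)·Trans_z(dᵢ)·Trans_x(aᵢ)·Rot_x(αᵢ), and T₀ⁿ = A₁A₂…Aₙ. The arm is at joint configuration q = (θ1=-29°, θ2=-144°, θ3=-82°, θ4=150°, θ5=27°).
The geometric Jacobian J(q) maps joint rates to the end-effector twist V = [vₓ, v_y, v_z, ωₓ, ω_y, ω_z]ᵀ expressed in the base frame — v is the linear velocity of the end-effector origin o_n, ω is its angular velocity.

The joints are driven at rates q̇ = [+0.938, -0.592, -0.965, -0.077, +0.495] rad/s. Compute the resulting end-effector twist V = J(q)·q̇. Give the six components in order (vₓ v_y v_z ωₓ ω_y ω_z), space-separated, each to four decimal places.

-1.6646 0.8511 -0.3568 -1.2123 -1.1963 1.0578

o_n = [0.0281, 0.5860, 1.1336]
J₁: ẑ×o_n = [-0.5860, 0.0281, 0.0000], ω = ẑ
J2: z=[0.4848, 0.8746, 0.0000] o=[0.1662, -0.0921, 0.1200] → [0.8865, -0.4914, 0.4495, 0.4848, 0.8746, 0.0000]
J3: z=[0.4848, 0.8746, 0.0000] o=[-0.1798, 0.1682, 0.4315] → [0.6141, -0.3404, 0.0208, 0.4848, 0.8746, 0.0000]
J4: z=[0.4848, 0.8746, 0.0000] o=[-0.4106, 0.2962, 0.1582] → [0.8531, -0.4729, -0.2432, 0.4848, 0.8746, 0.0000]
J5: z=[-0.8486, 0.4704, 0.2419] o=[-0.1395, 0.4660, 0.7792] → [0.1377, 0.3413, -0.1806, -0.8486, 0.4704, 0.2419]
V = J·q̇ = [-1.6646, 0.8511, -0.3568, -1.2123, -1.1963, 1.0578]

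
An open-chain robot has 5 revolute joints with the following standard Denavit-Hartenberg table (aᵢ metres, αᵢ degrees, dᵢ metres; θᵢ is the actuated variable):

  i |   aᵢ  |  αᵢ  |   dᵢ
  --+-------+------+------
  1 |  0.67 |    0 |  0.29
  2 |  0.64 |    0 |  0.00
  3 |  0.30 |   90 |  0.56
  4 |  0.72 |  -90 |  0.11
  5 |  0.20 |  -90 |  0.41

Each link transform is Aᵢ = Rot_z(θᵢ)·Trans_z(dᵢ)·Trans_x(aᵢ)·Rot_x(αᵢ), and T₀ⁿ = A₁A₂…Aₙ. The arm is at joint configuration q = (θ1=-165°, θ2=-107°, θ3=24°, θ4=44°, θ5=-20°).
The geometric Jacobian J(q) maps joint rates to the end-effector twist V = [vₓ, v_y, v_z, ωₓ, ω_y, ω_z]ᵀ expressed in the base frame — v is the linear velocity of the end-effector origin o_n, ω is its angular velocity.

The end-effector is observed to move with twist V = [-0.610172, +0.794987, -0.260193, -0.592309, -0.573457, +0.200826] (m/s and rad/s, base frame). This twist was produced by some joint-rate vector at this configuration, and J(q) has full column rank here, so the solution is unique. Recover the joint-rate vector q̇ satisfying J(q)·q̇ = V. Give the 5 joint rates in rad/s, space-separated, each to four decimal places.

o_n = [-0.7098, 1.1527, 1.7756]
J₁: ẑ×o_n = [-1.1527, -0.7098, 0.0000], ω = ẑ
J2: z=[0.0000, 0.0000, 1.0000] o=[-0.6472, -0.1734, 0.2900] → [-1.3261, -0.0626, 0.0000, 0.0000, 0.0000, 1.0000]
J3: z=[0.0000, 0.0000, 1.0000] o=[-0.6248, 0.4662, 0.2900] → [-0.6865, -0.0849, 0.0000, 0.0000, 0.0000, 1.0000]
J4: z=[0.9272, 0.3746, 0.0000] o=[-0.7372, 0.7444, 0.8500] → [0.3467, -0.8582, 0.3683, 0.9272, 0.3746, 0.0000]
J5: z=[0.2602, -0.6441, 0.7193] o=[-0.8292, 1.2658, 1.3502] → [-0.1927, -0.0248, 0.0475, 0.2602, -0.6441, 0.7193]
q̇ = J⁺·V = [-0.2000, 0.6800, -0.6000, -0.7640, 0.4460]

-0.2000 0.6800 -0.6000 -0.7640 0.4460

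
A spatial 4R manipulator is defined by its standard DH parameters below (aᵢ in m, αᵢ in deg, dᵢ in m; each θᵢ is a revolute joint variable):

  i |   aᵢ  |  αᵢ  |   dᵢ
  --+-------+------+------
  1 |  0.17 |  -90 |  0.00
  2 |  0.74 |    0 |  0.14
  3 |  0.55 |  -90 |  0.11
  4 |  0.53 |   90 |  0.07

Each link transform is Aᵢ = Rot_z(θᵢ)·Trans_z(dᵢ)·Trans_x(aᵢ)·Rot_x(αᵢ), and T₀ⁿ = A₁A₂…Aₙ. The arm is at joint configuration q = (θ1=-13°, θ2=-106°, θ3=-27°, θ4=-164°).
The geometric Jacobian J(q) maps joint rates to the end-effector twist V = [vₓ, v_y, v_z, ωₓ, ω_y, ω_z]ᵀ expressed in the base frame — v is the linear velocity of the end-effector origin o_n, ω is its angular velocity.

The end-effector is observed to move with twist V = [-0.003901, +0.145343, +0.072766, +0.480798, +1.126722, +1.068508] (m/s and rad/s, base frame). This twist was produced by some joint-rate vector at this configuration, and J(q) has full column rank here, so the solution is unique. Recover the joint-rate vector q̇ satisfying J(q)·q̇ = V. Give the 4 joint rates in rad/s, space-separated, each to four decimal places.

o_n = [0.0789, 0.3883, 0.7887]
J₁: ẑ×o_n = [-0.3883, 0.0789, 0.0000], ω = ẑ
J2: z=[0.2250, 0.9744, 0.0000] o=[0.1656, -0.0382, 0.0000] → [0.7685, -0.1774, 0.1804, 0.2250, 0.9744, 0.0000]
J3: z=[0.2250, 0.9744, 0.0000] o=[-0.0016, 0.1441, 0.7113] → [0.0754, -0.0174, -0.0236, 0.2250, 0.9744, 0.0000]
J4: z=[0.7126, -0.1645, 0.6820] o=[-0.3423, 0.3356, 1.1136] → [0.0175, 0.5188, 0.1068, 0.7126, -0.1645, 0.6820]
q̇ = J⁺·V = [0.8680, 0.3420, 0.8640, 0.2940]

0.8680 0.3420 0.8640 0.2940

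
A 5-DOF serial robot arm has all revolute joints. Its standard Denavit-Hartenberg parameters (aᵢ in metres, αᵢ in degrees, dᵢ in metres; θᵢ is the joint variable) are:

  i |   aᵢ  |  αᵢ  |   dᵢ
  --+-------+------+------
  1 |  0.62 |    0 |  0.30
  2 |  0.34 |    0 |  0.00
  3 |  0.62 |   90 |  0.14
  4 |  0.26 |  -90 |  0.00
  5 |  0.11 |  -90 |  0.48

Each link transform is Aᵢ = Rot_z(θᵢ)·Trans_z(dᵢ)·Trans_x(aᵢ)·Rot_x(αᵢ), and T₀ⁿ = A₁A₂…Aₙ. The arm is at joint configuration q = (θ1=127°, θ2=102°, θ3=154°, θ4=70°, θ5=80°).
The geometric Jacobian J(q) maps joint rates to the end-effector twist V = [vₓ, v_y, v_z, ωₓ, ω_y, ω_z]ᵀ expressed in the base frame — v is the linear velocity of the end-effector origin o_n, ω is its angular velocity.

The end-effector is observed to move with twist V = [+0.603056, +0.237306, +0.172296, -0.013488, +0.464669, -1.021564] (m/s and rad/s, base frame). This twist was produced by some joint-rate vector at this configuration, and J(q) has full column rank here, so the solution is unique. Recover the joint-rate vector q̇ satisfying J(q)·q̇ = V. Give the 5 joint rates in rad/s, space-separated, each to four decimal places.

o_n = [-0.3951, 0.4416, 0.8664]
J₁: ẑ×o_n = [-0.4416, -0.3951, 0.0000], ω = ẑ
J2: z=[0.0000, 0.0000, 1.0000] o=[-0.3731, 0.4952, 0.3000] → [0.0536, -0.0220, 0.0000, 0.0000, 0.0000, 1.0000]
J3: z=[0.0000, 0.0000, 1.0000] o=[-0.5962, 0.2386, 0.3000] → [-0.2030, 0.2011, 0.0000, 0.0000, 0.0000, 1.0000]
J4: z=[0.3907, -0.9205, 0.0000] o=[-0.0255, 0.4808, 0.4400] → [-0.3925, -0.1666, -0.3556, 0.3907, -0.9205, 0.0000]
J5: z=[-0.8650, -0.3672, 0.3420] o=[0.0564, 0.5156, 0.6843] → [-0.0416, 0.0031, -0.1018, -0.8650, -0.3672, 0.3420]
q̇ = J⁺·V = [-0.6960, 0.2520, -0.5160, -0.4330, -0.1800]

-0.6960 0.2520 -0.5160 -0.4330 -0.1800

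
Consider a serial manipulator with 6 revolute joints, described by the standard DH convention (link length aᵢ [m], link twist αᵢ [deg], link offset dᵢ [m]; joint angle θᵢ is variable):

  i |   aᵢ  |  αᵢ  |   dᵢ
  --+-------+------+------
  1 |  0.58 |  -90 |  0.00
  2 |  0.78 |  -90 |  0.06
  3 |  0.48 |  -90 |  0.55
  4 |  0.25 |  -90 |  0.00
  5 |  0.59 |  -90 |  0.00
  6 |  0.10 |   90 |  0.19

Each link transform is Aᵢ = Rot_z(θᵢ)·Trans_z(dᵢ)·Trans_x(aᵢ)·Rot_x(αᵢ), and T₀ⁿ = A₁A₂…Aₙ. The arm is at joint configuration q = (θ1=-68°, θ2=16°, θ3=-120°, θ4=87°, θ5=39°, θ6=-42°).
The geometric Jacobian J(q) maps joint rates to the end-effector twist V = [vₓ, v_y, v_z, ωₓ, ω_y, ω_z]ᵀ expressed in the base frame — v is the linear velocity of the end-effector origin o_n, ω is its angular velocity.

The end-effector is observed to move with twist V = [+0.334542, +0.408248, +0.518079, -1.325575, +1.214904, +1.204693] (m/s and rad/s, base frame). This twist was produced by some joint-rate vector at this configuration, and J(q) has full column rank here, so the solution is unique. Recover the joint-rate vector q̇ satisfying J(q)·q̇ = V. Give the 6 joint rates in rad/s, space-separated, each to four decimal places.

0.5390 -0.4370 -0.8380 -0.9200 -0.6130 0.9760

o_n = [0.4038, -0.5609, 0.0771]
J₁: ẑ×o_n = [0.5609, 0.4038, -0.0000], ω = ẑ
J2: z=[0.9272, 0.3746, 0.0000] o=[0.2173, -0.5378, 0.0000] → [0.0289, -0.0715, -0.0914, 0.9272, 0.3746, 0.0000]
J3: z=[-0.1033, 0.2556, -0.9613] o=[0.5538, -1.2105, -0.2150] → [0.6990, 0.1743, -0.0287, -0.1033, 0.2556, -0.9613]
J4: z=[0.7754, -0.5846, -0.2387] o=[0.7960, -0.7003, -0.6775] → [-0.4079, -0.4916, -0.1212, 0.7754, -0.5846, -0.2387]
J5: z=[-0.6167, -0.7824, -0.0873] o=[0.8299, -0.7540, -0.4357] → [-0.3844, 0.3535, -0.4524, -0.6167, -0.7824, -0.0873]
J6: z=[-0.6880, 0.5895, -0.4231] o=[0.6042, -0.6355, 0.0963] → [0.0202, 0.0716, 0.0668, -0.6880, 0.5895, -0.4231]
q̇ = J⁺·V = [0.5390, -0.4370, -0.8380, -0.9200, -0.6130, 0.9760]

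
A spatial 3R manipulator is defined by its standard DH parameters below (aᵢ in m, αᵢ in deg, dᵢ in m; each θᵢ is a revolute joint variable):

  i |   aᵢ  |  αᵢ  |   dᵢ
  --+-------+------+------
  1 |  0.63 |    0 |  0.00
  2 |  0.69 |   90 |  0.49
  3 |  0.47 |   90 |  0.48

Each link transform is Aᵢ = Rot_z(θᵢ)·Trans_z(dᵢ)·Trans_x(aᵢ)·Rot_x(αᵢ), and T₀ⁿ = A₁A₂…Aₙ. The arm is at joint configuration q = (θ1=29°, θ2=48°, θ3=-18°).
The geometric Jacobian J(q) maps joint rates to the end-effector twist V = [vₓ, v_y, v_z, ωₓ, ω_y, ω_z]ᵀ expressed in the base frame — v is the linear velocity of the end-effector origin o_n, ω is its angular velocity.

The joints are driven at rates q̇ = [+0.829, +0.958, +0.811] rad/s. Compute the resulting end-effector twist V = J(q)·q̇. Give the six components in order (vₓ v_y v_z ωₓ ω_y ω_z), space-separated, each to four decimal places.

-2.0135 1.8644 0.3625 0.7902 -0.1824 1.7870

o_n = [1.2745, 1.3053, 0.3448]
J₁: ẑ×o_n = [-1.3053, 1.2745, 0.0000], ω = ẑ
J2: z=[0.0000, 0.0000, 1.0000] o=[0.5510, 0.3054, 0.0000] → [-0.9999, 0.7235, 0.0000, 0.0000, 0.0000, 1.0000]
J3: z=[0.9744, -0.2250, 0.0000] o=[0.7062, 0.9777, 0.4900] → [0.0327, 0.1415, 0.4470, 0.9744, -0.2250, 0.0000]
V = J·q̇ = [-2.0135, 1.8644, 0.3625, 0.7902, -0.1824, 1.7870]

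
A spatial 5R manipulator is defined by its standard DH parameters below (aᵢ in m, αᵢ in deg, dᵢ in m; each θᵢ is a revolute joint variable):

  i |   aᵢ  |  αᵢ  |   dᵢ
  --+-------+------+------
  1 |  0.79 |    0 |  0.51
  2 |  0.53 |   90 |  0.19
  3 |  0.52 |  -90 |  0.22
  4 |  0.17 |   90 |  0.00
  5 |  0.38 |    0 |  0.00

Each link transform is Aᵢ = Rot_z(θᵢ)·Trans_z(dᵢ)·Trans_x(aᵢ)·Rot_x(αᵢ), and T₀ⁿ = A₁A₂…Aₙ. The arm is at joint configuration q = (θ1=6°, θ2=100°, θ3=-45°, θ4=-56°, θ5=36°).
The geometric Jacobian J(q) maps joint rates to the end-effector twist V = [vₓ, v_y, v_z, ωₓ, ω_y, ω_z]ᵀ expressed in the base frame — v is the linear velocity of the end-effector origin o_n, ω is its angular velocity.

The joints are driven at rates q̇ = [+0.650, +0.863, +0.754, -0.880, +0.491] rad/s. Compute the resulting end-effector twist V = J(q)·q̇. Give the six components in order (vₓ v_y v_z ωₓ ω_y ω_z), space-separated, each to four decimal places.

o_n = [1.0346, 1.4485, 0.3015]
J₁: ẑ×o_n = [-1.4485, 1.0346, 0.0000], ω = ẑ
J2: z=[0.0000, 0.0000, 1.0000] o=[0.7857, 0.0826, 0.5100] → [-1.3659, 0.2489, 0.0000, 0.0000, 0.0000, 1.0000]
J3: z=[0.9613, 0.2756, 0.0000] o=[0.6396, 0.5920, 0.7000] → [-0.1099, 0.3831, 0.7144, 0.9613, 0.2756, 0.0000]
J4: z=[-0.1949, 0.6797, 0.7071] o=[0.7497, 1.0061, 0.3323] → [-0.3338, 0.1954, -0.2799, -0.1949, 0.6797, 0.7071]
J5: z=[0.6991, -0.4094, 0.5862] o=[0.8667, 1.1096, 0.2651] → [-0.2136, 0.0730, 0.3057, 0.6991, -0.4094, 0.5862]
V = J·q̇ = [-2.0143, 1.0401, 0.9351, 1.2396, -0.5913, 1.1786]

-2.0143 1.0401 0.9351 1.2396 -0.5913 1.1786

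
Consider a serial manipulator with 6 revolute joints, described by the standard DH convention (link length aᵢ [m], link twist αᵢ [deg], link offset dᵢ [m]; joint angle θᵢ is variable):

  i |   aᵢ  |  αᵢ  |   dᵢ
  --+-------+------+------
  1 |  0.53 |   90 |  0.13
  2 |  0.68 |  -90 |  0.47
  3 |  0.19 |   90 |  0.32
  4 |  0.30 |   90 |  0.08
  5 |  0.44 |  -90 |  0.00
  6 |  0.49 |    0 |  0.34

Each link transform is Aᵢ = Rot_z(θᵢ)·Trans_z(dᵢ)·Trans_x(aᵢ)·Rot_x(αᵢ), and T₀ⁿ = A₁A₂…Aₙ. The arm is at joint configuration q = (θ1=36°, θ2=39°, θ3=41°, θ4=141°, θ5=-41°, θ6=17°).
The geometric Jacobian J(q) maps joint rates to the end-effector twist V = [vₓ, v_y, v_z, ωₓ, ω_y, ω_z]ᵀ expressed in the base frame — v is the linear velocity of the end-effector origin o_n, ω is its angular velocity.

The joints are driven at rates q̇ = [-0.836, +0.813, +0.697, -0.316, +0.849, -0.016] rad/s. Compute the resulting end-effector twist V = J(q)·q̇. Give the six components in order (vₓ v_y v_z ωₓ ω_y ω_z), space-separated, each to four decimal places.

o_n = [0.3423, -0.7710, 0.8054]
J₁: ẑ×o_n = [0.7710, 0.3423, -0.0000], ω = ẑ
J2: z=[0.5878, -0.8090, 0.0000] o=[0.4288, 0.3115, 0.1300] → [-0.5464, -0.3970, -0.7063, 0.5878, -0.8090, 0.0000]
J3: z=[-0.5091, -0.3699, 0.7771] o=[1.1326, 0.2419, 0.5579] → [0.6957, -0.4882, 0.2234, -0.5091, -0.3699, 0.7771]
J4: z=[0.8561, -0.3109, 0.4129] o=[0.9865, 0.2899, 0.8969] → [0.4665, -0.1877, -1.1085, 0.8561, -0.3109, 0.4129]
J5: z=[-0.3397, 0.2635, 0.9029] o=[0.9382, -0.0089, 0.9659] → [0.6458, -0.5925, 0.4159, -0.3397, 0.2635, 0.9029]
J6: z=[0.3906, -0.8337, 0.3903] o=[0.5617, -0.2224, 0.8865] → [0.2818, -0.0540, -0.3972, 0.3906, -0.8337, 0.3903]
V = J·q̇ = [-0.2076, -1.3921, 0.2913, -0.4422, -0.5803, 0.3355]

-0.2076 -1.3921 0.2913 -0.4422 -0.5803 0.3355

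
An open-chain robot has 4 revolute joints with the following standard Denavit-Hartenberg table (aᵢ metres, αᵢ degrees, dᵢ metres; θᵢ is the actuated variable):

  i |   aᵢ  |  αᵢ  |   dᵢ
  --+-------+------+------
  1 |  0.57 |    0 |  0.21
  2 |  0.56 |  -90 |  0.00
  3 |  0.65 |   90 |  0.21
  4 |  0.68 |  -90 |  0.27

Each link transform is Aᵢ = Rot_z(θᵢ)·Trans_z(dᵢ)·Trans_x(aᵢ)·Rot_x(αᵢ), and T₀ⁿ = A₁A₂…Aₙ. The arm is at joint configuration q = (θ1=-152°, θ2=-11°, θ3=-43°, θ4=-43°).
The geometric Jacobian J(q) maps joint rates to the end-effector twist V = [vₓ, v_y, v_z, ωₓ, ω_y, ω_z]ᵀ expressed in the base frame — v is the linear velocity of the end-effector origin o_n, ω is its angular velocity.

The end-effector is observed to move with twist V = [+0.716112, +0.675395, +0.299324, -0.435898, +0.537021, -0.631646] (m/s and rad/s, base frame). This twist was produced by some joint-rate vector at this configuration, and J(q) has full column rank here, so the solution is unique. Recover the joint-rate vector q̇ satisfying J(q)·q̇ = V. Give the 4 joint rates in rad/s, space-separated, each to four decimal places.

0.3250 -0.6780 -0.6410 -0.3810

o_n = [-1.7393, -0.3801, 1.1899]
J₁: ẑ×o_n = [0.3801, -1.7393, 0.0000], ω = ẑ
J2: z=[0.0000, 0.0000, 1.0000] o=[-0.5033, -0.2676, 0.2100] → [0.1125, -1.2361, 0.0000, 0.0000, 0.0000, 1.0000]
J3: z=[0.2924, -0.9563, 0.0000] o=[-1.0388, -0.4313, 0.2100] → [-0.9371, -0.2865, -0.6550, 0.2924, -0.9563, 0.0000]
J4: z=[0.6522, 0.1994, 0.7314] o=[-1.4320, -0.7711, 0.6533] → [-0.1789, -0.5748, 0.3163, 0.6522, 0.1994, 0.7314]
q̇ = J⁺·V = [0.3250, -0.6780, -0.6410, -0.3810]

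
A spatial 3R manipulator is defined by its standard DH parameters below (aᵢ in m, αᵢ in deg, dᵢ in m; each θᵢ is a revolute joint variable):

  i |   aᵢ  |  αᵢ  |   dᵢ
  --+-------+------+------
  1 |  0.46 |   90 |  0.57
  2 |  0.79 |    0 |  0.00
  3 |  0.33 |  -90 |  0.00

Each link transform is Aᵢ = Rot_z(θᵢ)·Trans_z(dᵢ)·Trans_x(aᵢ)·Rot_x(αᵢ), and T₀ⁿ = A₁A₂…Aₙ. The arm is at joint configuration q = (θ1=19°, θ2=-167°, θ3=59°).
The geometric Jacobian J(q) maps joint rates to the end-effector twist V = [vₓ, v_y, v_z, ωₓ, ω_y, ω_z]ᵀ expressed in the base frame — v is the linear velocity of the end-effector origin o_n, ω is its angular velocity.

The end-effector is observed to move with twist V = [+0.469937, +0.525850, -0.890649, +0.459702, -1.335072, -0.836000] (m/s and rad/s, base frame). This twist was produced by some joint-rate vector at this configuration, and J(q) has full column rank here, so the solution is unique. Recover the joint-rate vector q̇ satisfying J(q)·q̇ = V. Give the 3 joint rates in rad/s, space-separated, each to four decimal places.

-0.8360 0.9700 0.4420

o_n = [-0.3893, -0.1340, 0.0784]
J₁: ẑ×o_n = [0.1340, -0.3893, 0.0000], ω = ẑ
J2: z=[0.3256, -0.9455, 0.0000] o=[0.4349, 0.1498, 0.5700] → [0.4648, 0.1600, -0.8717, 0.3256, -0.9455, 0.0000]
J3: z=[0.3256, -0.9455, 0.0000] o=[-0.2929, -0.1008, 0.3923] → [0.2967, 0.1022, -0.1020, 0.3256, -0.9455, 0.0000]
q̇ = J⁺·V = [-0.8360, 0.9700, 0.4420]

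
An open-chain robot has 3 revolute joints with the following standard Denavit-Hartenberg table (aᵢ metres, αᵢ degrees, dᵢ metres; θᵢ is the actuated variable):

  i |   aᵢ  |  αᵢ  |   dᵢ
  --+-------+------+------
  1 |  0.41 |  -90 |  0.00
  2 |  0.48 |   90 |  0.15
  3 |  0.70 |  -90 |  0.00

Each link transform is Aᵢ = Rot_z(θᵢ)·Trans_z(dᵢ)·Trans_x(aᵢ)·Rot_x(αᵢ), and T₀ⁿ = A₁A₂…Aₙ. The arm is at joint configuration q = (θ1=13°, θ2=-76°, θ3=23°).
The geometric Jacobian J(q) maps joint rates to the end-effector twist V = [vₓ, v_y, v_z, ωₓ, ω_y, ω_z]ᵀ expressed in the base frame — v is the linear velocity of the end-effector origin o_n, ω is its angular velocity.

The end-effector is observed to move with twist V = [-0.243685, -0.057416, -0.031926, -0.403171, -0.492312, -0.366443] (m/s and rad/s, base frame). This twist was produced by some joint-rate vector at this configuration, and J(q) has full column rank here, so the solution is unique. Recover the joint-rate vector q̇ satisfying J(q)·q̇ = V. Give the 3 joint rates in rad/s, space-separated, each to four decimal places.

-0.4920 -0.3890 0.5190

o_n = [0.5693, 0.5661, 1.0910]
J₁: ẑ×o_n = [-0.5661, 0.5693, 0.0000], ω = ẑ
J2: z=[-0.2250, 0.9744, 0.0000] o=[0.3995, 0.0922, 0.0000] → [1.0630, 0.2454, -0.2720, -0.2250, 0.9744, 0.0000]
J3: z=[-0.9454, -0.2183, 0.2419] o=[0.4789, 0.2645, 0.4657] → [-0.2094, 0.6130, -0.2654, -0.9454, -0.2183, 0.2419]
q̇ = J⁺·V = [-0.4920, -0.3890, 0.5190]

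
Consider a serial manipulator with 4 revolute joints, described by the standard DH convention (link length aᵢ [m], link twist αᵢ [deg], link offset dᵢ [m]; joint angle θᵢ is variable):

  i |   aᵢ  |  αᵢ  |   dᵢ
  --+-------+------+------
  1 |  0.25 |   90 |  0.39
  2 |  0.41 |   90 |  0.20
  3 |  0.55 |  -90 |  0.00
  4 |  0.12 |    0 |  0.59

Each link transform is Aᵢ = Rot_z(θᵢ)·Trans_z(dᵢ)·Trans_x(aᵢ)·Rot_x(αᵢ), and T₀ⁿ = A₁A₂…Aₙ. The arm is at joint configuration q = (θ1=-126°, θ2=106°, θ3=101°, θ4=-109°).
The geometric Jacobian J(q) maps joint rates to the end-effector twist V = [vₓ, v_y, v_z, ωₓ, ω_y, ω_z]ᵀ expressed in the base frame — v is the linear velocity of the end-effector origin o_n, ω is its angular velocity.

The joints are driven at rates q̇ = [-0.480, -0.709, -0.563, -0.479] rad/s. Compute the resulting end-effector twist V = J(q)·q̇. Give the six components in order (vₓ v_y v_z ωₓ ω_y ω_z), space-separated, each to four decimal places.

o_n = [-0.7307, -0.0038, 0.1650]
J₁: ẑ×o_n = [0.0038, -0.7307, 0.0000], ω = ẑ
J2: z=[-0.8090, 0.5878, 0.0000] o=[-0.1469, -0.2023, 0.3900] → [-0.1323, -0.1821, 0.1826, -0.8090, 0.5878, 0.0000]
J3: z=[-0.5650, -0.7777, 0.2756] o=[-0.2423, 0.0067, 0.7841] → [0.4844, -0.4845, -0.3739, -0.5650, -0.7777, 0.2756]
J4: z=[-0.0047, -0.3311, -0.9436] o=[-0.6961, 0.3007, 0.6832] → [-0.1157, 0.0303, -0.0100, -0.0047, -0.3311, -0.9436]
V = J·q̇ = [-0.1253, 0.7381, 0.0859, 0.8939, 0.1797, -0.1832]

-0.1253 0.7381 0.0859 0.8939 0.1797 -0.1832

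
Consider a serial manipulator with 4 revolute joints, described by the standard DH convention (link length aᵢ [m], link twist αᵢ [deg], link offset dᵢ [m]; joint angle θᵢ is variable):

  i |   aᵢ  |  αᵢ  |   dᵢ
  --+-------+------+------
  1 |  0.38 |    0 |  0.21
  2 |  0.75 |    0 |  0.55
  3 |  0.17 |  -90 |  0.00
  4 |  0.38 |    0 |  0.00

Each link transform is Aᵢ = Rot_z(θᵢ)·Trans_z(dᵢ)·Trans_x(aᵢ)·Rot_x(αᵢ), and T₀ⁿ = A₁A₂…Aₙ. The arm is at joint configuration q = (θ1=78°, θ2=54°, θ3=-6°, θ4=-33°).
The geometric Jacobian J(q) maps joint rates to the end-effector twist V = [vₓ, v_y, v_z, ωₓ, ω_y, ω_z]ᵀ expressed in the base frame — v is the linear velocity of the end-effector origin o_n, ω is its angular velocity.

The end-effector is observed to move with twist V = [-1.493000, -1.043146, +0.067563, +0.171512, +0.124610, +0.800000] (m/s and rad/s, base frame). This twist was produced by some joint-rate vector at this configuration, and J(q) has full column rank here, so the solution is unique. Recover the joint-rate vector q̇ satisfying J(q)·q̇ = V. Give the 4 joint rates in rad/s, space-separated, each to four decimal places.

o_n = [-0.7101, 1.3244, 0.9670]
J₁: ẑ×o_n = [-1.3244, -0.7101, 0.0000], ω = ẑ
J2: z=[0.0000, 0.0000, 1.0000] o=[0.0790, 0.3717, 0.2100] → [-0.9527, -0.7891, 0.0000, 0.0000, 0.0000, 1.0000]
J3: z=[0.0000, 0.0000, 1.0000] o=[-0.4228, 0.9291, 0.7600] → [-0.3954, -0.2872, 0.0000, 0.0000, 0.0000, 1.0000]
J4: z=[-0.8090, -0.5878, 0.0000] o=[-0.5228, 1.0666, 0.7600] → [-0.1216, 0.1674, -0.3187, -0.8090, -0.5878, 0.0000]
q̇ = J⁺·V = [0.7370, 0.9290, -0.8660, -0.2120]

0.7370 0.9290 -0.8660 -0.2120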